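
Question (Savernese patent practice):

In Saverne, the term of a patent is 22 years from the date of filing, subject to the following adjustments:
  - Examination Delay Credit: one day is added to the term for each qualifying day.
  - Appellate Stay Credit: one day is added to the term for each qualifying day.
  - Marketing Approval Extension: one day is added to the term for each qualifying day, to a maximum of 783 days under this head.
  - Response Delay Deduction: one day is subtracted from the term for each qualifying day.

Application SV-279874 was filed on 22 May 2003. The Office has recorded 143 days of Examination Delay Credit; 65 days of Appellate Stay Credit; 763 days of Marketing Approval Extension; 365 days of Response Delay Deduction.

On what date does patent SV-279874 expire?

Base term: filing date + 22 years → 22 May 2025.
Examination Delay Credit: +143 days → 12 October 2025.
Appellate Stay Credit: +65 days → 16 December 2025.
Marketing Approval Extension: 763 days (within the 783-day cap) → +763 days → 18 January 2028.
Response Delay Deduction: −365 days → 18 January 2027.

January 18, 2027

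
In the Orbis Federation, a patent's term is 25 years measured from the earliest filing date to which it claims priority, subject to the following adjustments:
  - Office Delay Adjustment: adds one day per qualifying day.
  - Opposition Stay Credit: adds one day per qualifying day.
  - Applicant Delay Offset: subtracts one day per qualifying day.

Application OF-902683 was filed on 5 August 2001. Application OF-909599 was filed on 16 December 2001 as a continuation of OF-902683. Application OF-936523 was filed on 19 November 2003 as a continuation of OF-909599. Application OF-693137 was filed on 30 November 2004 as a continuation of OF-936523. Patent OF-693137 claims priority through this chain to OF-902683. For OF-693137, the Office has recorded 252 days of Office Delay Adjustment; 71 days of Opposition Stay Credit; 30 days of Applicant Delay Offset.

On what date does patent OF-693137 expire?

2027-05-25

Earliest priority filing: 5 August 2001.
Base term: 5 August 2001 + 25 years → 5 August 2026.
Office Delay Adjustment: +252 days → 14 April 2027.
Opposition Stay Credit: +71 days → 24 June 2027.
Applicant Delay Offset: −30 days → 25 May 2027.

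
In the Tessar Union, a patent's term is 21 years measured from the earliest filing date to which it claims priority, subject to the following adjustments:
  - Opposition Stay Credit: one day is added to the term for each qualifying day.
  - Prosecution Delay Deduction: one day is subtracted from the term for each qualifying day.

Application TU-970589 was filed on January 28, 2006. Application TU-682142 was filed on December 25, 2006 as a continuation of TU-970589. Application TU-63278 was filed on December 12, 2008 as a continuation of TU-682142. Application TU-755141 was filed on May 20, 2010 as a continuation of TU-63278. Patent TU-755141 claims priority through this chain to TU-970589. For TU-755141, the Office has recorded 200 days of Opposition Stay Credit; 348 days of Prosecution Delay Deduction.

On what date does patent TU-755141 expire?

Earliest priority filing: 28 January 2006.
Base term: 28 January 2006 + 21 years → 28 January 2027.
Opposition Stay Credit: +200 days → 16 August 2027.
Prosecution Delay Deduction: −348 days → 2 September 2026.

2026-09-02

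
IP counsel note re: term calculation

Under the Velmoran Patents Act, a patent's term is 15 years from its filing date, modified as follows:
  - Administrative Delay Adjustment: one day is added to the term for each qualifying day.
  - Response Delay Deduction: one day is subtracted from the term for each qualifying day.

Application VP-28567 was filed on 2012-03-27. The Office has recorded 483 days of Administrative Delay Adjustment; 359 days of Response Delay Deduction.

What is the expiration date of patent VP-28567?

2027-07-29

Base term: filing date + 15 years → 27 March 2027.
Administrative Delay Adjustment: +483 days → 22 July 2028.
Response Delay Deduction: −359 days → 29 July 2027.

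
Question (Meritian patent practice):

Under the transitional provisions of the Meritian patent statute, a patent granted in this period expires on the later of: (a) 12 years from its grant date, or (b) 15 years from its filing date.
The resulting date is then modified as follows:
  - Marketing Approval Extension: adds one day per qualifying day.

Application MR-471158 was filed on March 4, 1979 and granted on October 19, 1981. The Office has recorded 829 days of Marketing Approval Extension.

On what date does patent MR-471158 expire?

(a) grant + 12 years → 19 October 1993.
(b) filing + 15 years → 4 March 1994.
Later of the two: 4 March 1994.
Marketing Approval Extension: +829 days → 10 June 1996.

1996-06-10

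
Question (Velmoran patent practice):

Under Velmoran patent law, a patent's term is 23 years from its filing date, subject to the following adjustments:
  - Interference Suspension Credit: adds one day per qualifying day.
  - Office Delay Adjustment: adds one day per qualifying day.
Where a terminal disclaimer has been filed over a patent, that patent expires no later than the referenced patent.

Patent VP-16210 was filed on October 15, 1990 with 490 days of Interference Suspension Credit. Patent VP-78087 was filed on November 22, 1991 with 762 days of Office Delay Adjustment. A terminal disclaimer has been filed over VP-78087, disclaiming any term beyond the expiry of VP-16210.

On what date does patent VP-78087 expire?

February 17, 2015

Natural term of VP-78087:
  Base: filing + 23 years → 22 November 2014.
  Office Delay Adjustment: +762 days → 23 December 2016.
Expiry of referenced patent VP-16210:
  Base: filing + 23 years → 15 October 2013.
  Interference Suspension Credit: +490 days → 17 February 2015.
Terminal disclaimer: VP-78087 expires on the earlier of 23 December 2016 and 17 February 2015.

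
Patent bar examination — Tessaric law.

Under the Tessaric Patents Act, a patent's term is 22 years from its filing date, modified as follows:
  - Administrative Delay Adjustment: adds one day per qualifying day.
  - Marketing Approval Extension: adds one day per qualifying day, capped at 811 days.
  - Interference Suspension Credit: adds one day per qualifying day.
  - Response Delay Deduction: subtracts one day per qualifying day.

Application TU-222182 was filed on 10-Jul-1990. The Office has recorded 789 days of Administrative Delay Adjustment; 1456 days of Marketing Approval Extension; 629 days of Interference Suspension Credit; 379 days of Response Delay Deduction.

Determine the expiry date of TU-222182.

Base term: filing date + 22 years → 10 July 2012.
Administrative Delay Adjustment: +789 days → 7 September 2014.
Marketing Approval Extension: 1456 days claimed exceeds the 811-day cap, so +811 days → 26 November 2016.
Interference Suspension Credit: +629 days → 17 August 2018.
Response Delay Deduction: −379 days → 3 August 2017.

August 3, 2017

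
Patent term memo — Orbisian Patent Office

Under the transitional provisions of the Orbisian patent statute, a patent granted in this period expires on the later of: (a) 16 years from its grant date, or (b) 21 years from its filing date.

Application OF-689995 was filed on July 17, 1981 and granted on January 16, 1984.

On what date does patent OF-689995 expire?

July 17, 2002

(a) grant + 16 years → 16 January 2000.
(b) filing + 21 years → 17 July 2002.
Later of the two: 17 July 2002.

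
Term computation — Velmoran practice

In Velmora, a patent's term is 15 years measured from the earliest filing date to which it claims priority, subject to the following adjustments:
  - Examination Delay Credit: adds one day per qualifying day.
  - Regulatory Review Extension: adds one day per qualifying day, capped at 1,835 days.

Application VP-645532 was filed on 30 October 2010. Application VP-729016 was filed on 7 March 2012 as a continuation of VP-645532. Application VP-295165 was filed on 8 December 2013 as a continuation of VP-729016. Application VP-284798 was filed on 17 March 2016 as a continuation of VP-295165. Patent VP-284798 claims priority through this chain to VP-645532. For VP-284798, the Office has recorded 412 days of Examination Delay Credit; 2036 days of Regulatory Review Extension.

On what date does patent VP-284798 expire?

Earliest priority filing: 30 October 2010.
Base term: 30 October 2010 + 15 years → 30 October 2025.
Examination Delay Credit: +412 days → 16 December 2026.
Regulatory Review Extension: 2036 days claimed exceeds the 1835-day cap, so +1835 days → 25 December 2031.

December 25, 2031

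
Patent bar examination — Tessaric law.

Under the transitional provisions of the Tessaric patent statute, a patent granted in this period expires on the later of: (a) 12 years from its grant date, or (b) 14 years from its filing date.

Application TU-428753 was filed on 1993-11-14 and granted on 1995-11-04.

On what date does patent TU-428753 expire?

2007-11-14

(a) grant + 12 years → 4 November 2007.
(b) filing + 14 years → 14 November 2007.
Later of the two: 14 November 2007.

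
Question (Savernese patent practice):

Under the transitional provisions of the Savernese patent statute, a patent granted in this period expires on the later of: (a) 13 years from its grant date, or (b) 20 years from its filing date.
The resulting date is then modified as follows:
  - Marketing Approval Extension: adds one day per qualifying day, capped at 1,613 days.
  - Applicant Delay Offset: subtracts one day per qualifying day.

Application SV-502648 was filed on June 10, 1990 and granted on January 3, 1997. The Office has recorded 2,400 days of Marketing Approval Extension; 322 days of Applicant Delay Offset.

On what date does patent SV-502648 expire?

(a) grant + 13 years → 3 January 2010.
(b) filing + 20 years → 10 June 2010.
Later of the two: 10 June 2010.
Marketing Approval Extension: 2400 days claimed exceeds the 1613-day cap, so +1613 days → 9 November 2014.
Applicant Delay Offset: −322 days → 22 December 2013.

2013-12-22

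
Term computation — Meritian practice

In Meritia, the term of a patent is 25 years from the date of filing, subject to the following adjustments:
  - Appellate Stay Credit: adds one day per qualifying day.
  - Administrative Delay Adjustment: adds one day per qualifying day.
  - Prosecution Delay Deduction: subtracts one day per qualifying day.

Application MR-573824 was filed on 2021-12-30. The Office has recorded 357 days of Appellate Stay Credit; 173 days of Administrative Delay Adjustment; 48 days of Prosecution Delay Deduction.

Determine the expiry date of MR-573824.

April 25, 2048

Base term: filing date + 25 years → 30 December 2046.
Appellate Stay Credit: +357 days → 22 December 2047.
Administrative Delay Adjustment: +173 days → 12 June 2048.
Prosecution Delay Deduction: −48 days → 25 April 2048.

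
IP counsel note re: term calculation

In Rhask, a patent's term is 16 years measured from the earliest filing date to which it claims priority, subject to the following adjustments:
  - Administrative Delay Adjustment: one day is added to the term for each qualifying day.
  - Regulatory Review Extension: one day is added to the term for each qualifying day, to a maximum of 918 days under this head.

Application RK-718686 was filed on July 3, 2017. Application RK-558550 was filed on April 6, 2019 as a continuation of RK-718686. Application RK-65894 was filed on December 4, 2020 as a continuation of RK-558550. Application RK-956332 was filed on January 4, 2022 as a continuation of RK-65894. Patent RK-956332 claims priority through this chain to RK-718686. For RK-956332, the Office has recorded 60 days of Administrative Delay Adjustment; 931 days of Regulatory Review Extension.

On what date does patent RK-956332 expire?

March 7, 2036

Earliest priority filing: 3 July 2017.
Base term: 3 July 2017 + 16 years → 3 July 2033.
Administrative Delay Adjustment: +60 days → 1 September 2033.
Regulatory Review Extension: 931 days claimed exceeds the 918-day cap, so +918 days → 7 March 2036.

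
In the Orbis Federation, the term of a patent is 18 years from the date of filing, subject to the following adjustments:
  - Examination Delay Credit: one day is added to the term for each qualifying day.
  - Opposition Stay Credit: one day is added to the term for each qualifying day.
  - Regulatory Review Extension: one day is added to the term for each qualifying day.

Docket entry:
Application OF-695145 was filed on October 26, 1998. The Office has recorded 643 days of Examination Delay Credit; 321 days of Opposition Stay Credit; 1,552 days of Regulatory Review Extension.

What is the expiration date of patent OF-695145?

Base term: filing date + 18 years → 26 October 2016.
Examination Delay Credit: +643 days → 31 July 2018.
Opposition Stay Credit: +321 days → 17 June 2019.
Regulatory Review Extension: +1552 days → 16 September 2023.

September 16, 2023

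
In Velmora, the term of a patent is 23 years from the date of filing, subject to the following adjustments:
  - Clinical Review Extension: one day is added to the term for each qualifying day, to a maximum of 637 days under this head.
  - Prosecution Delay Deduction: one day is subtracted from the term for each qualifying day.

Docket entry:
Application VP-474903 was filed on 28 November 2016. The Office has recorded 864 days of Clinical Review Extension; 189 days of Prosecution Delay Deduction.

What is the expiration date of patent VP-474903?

February 18, 2041

Base term: filing date + 23 years → 28 November 2039.
Clinical Review Extension: 864 days claimed exceeds the 637-day cap, so +637 days → 26 August 2041.
Prosecution Delay Deduction: −189 days → 18 February 2041.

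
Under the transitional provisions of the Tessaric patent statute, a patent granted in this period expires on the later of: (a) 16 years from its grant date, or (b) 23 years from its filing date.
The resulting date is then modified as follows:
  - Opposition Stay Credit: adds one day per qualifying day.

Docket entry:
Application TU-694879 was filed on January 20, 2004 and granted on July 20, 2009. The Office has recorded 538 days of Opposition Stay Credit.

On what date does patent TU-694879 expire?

July 11, 2028

(a) grant + 16 years → 20 July 2025.
(b) filing + 23 years → 20 January 2027.
Later of the two: 20 January 2027.
Opposition Stay Credit: +538 days → 11 July 2028.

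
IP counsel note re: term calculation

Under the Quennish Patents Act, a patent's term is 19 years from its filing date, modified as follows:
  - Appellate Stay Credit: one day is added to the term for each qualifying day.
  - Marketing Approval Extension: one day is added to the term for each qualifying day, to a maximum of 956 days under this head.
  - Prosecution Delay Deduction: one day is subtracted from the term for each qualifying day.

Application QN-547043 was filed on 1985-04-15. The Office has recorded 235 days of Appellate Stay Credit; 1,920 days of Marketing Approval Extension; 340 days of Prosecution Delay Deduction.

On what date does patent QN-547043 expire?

2006-08-14

Base term: filing date + 19 years → 15 April 2004.
Appellate Stay Credit: +235 days → 6 December 2004.
Marketing Approval Extension: 1920 days claimed exceeds the 956-day cap, so +956 days → 20 July 2007.
Prosecution Delay Deduction: −340 days → 14 August 2006.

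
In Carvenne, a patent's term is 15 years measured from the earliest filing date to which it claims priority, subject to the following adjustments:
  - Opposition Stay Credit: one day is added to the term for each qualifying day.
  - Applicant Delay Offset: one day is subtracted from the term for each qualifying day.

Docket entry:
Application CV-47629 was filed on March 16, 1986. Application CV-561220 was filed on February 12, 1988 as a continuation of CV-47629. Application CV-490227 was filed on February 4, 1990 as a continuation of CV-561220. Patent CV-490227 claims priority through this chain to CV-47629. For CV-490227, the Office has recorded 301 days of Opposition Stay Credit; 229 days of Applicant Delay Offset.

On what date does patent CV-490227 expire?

May 27, 2001

Earliest priority filing: 16 March 1986.
Base term: 16 March 1986 + 15 years → 16 March 2001.
Opposition Stay Credit: +301 days → 11 January 2002.
Applicant Delay Offset: −229 days → 27 May 2001.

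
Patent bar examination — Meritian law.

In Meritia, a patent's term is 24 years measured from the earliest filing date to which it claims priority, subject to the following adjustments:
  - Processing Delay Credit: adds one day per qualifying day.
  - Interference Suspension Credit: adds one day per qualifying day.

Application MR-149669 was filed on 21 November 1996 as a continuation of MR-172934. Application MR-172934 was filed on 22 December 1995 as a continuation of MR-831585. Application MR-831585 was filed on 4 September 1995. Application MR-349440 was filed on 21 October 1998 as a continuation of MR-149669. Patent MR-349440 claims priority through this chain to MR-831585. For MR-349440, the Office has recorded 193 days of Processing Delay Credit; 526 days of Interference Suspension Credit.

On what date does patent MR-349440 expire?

Earliest priority filing: 4 September 1995.
Base term: 4 September 1995 + 24 years → 4 September 2019.
Processing Delay Credit: +193 days → 15 March 2020.
Interference Suspension Credit: +526 days → 23 August 2021.

2021-08-23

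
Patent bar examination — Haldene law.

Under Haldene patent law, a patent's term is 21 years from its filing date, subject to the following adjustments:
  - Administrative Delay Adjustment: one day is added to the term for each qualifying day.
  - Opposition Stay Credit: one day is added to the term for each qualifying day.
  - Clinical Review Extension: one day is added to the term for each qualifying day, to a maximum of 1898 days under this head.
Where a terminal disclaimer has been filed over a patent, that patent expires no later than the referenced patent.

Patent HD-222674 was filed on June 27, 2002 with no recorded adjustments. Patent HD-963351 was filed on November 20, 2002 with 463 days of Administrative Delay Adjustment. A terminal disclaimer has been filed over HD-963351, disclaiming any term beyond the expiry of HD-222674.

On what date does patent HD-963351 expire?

2023-06-27

Natural term of HD-963351:
  Base: filing + 21 years → 20 November 2023.
  Administrative Delay Adjustment: +463 days → 25 February 2025.
Expiry of referenced patent HD-222674:
  Base: filing + 21 years → 27 June 2023.
Terminal disclaimer: HD-963351 expires on the earlier of 25 February 2025 and 27 June 2023.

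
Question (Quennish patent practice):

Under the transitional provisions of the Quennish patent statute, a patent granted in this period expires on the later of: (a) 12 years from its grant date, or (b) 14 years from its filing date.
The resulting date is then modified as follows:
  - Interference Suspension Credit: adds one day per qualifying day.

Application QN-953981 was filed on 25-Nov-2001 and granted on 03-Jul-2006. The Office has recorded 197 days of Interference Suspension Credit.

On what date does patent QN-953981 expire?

(a) grant + 12 years → 3 July 2018.
(b) filing + 14 years → 25 November 2015.
Later of the two: 3 July 2018.
Interference Suspension Credit: +197 days → 16 January 2019.

January 16, 2019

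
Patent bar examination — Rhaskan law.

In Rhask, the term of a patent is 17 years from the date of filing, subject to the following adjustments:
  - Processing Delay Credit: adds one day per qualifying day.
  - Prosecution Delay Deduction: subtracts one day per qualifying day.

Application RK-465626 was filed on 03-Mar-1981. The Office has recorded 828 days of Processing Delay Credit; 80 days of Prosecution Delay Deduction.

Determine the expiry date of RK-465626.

March 20, 2000

Base term: filing date + 17 years → 3 March 1998.
Processing Delay Credit: +828 days → 8 June 2000.
Prosecution Delay Deduction: −80 days → 20 March 2000.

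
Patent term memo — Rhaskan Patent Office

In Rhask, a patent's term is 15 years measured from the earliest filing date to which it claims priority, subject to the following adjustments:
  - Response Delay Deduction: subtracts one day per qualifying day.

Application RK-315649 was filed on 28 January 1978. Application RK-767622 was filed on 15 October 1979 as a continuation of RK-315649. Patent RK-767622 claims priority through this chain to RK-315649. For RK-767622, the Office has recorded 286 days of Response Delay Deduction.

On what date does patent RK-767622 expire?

April 17, 1992

Earliest priority filing: 28 January 1978.
Base term: 28 January 1978 + 15 years → 28 January 1993.
Response Delay Deduction: −286 days → 17 April 1992.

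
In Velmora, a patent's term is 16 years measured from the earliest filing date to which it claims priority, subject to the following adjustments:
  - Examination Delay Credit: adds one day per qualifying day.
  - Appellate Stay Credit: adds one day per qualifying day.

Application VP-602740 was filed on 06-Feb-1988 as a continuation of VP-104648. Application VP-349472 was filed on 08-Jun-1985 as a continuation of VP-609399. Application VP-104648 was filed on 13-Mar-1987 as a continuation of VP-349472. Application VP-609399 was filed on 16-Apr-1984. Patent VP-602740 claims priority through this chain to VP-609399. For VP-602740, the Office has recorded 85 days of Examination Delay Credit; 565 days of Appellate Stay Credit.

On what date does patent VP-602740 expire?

Earliest priority filing: 16 April 1984.
Base term: 16 April 1984 + 16 years → 16 April 2000.
Examination Delay Credit: +85 days → 10 July 2000.
Appellate Stay Credit: +565 days → 26 January 2002.

January 26, 2002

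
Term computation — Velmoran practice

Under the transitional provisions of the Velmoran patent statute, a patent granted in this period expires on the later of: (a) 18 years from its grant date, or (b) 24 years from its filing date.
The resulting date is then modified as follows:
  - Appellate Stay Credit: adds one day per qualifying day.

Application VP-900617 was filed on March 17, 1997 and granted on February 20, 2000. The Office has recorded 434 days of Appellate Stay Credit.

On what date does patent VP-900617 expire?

2022-05-25

(a) grant + 18 years → 20 February 2018.
(b) filing + 24 years → 17 March 2021.
Later of the two: 17 March 2021.
Appellate Stay Credit: +434 days → 25 May 2022.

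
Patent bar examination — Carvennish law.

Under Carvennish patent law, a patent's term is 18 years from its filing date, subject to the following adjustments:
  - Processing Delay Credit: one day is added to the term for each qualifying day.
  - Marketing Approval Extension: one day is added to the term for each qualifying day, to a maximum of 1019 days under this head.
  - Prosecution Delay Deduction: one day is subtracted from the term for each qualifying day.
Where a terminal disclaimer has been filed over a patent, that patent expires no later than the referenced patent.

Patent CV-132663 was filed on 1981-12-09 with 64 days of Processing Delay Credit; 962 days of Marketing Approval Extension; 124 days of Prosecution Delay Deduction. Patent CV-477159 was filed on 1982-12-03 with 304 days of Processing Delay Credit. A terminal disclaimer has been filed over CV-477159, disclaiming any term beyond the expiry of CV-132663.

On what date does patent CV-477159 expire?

Natural term of CV-477159:
  Base: filing + 18 years → 3 December 2000.
  Processing Delay Credit: +304 days → 3 October 2001.
Expiry of referenced patent CV-132663:
  Base: filing + 18 years → 9 December 1999.
  Processing Delay Credit: +64 days → 11 February 2000.
  Marketing Approval Extension: 962 days (within the 1019-day cap) → +962 days → 30 September 2002.
  Prosecution Delay Deduction: −124 days → 29 May 2002.
Terminal disclaimer: CV-477159 expires on the earlier of 3 October 2001 and 29 May 2002.

October 3, 2001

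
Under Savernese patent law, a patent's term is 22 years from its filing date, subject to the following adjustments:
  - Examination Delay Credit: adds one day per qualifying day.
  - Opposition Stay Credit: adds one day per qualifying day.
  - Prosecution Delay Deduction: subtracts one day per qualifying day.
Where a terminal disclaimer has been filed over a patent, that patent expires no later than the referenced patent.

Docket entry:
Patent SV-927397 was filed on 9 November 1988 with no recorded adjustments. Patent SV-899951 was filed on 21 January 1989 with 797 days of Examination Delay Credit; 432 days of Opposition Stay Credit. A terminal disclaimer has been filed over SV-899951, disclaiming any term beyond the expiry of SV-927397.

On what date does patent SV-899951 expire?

2010-11-09

Natural term of SV-899951:
  Base: filing + 22 years → 21 January 2011.
  Examination Delay Credit: +797 days → 28 March 2013.
  Opposition Stay Credit: +432 days → 3 June 2014.
Expiry of referenced patent SV-927397:
  Base: filing + 22 years → 9 November 2010.
Terminal disclaimer: SV-899951 expires on the earlier of 3 June 2014 and 9 November 2010.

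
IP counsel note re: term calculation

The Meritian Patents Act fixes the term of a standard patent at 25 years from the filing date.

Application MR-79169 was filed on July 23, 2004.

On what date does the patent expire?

Filing date + 25 years → 23 July 2029.

July 23, 2029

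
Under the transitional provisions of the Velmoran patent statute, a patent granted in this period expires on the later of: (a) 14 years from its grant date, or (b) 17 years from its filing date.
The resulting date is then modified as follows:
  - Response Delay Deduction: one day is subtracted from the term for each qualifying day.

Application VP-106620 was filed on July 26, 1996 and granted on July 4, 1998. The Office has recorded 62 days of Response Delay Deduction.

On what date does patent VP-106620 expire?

2013-05-25

(a) grant + 14 years → 4 July 2012.
(b) filing + 17 years → 26 July 2013.
Later of the two: 26 July 2013.
Response Delay Deduction: −62 days → 25 May 2013.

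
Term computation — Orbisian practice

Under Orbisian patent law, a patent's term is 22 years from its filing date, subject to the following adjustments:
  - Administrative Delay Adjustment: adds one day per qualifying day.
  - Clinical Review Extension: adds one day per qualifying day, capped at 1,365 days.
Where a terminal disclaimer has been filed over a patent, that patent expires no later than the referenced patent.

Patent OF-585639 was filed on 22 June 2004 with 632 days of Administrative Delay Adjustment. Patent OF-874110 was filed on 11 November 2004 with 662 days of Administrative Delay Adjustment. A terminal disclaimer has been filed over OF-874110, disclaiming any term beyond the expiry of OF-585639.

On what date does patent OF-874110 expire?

2028-03-15

Natural term of OF-874110:
  Base: filing + 22 years → 11 November 2026.
  Administrative Delay Adjustment: +662 days → 3 September 2028.
Expiry of referenced patent OF-585639:
  Base: filing + 22 years → 22 June 2026.
  Administrative Delay Adjustment: +632 days → 15 March 2028.
Terminal disclaimer: OF-874110 expires on the earlier of 3 September 2028 and 15 March 2028.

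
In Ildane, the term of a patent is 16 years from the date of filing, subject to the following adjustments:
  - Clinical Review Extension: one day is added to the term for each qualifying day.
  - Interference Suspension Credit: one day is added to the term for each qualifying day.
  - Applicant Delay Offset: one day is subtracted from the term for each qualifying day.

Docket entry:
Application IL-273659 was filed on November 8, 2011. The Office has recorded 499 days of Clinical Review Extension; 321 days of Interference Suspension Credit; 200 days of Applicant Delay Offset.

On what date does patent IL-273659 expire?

Base term: filing date + 16 years → 8 November 2027.
Clinical Review Extension: +499 days → 21 March 2029.
Interference Suspension Credit: +321 days → 5 February 2030.
Applicant Delay Offset: −200 days → 20 July 2029.

2029-07-20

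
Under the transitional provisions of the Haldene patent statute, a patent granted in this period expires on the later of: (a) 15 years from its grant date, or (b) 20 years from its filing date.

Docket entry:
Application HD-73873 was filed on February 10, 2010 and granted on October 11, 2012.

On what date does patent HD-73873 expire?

2030-02-10

(a) grant + 15 years → 11 October 2027.
(b) filing + 20 years → 10 February 2030.
Later of the two: 10 February 2030.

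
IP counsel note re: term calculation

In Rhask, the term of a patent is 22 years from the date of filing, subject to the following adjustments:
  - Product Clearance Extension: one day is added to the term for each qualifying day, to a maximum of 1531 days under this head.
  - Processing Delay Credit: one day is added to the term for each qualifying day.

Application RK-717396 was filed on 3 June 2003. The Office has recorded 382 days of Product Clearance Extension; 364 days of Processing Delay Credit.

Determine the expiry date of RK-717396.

2027-06-19

Base term: filing date + 22 years → 3 June 2025.
Product Clearance Extension: 382 days (within the 1531-day cap) → +382 days → 20 June 2026.
Processing Delay Credit: +364 days → 19 June 2027.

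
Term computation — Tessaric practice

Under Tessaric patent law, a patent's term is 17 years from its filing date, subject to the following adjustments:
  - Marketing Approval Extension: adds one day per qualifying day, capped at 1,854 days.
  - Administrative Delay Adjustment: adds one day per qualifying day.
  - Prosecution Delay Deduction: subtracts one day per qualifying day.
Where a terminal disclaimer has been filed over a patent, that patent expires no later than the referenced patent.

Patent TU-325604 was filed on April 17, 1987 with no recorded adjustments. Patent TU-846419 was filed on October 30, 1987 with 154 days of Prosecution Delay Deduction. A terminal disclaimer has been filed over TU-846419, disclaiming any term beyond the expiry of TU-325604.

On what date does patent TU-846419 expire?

April 17, 2004

Natural term of TU-846419:
  Base: filing + 17 years → 30 October 2004.
  Prosecution Delay Deduction: −154 days → 29 May 2004.
Expiry of referenced patent TU-325604:
  Base: filing + 17 years → 17 April 2004.
Terminal disclaimer: TU-846419 expires on the earlier of 29 May 2004 and 17 April 2004.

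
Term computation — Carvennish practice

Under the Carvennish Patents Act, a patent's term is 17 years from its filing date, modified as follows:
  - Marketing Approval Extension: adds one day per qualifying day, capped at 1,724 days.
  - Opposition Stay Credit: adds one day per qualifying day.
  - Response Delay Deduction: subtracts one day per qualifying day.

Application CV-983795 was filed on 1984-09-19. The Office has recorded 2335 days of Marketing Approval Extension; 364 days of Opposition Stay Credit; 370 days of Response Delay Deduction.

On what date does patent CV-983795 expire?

Base term: filing date + 17 years → 19 September 2001.
Marketing Approval Extension: 2335 days claimed exceeds the 1724-day cap, so +1724 days → 9 June 2006.
Opposition Stay Credit: +364 days → 8 June 2007.
Response Delay Deduction: −370 days → 3 June 2006.

2006-06-03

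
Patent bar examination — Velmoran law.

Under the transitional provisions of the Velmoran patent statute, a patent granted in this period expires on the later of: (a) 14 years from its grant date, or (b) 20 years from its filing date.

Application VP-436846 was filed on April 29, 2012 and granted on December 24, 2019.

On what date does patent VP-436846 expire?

December 24, 2033

(a) grant + 14 years → 24 December 2033.
(b) filing + 20 years → 29 April 2032.
Later of the two: 24 December 2033.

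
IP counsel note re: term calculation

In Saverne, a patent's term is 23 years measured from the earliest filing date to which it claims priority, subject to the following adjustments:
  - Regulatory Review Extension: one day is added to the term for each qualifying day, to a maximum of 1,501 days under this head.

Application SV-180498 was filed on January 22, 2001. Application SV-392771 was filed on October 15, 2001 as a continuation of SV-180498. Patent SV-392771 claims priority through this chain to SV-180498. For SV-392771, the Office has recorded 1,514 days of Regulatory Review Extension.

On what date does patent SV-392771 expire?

2028-03-02

Earliest priority filing: 22 January 2001.
Base term: 22 January 2001 + 23 years → 22 January 2024.
Regulatory Review Extension: 1514 days claimed exceeds the 1501-day cap, so +1501 days → 2 March 2028.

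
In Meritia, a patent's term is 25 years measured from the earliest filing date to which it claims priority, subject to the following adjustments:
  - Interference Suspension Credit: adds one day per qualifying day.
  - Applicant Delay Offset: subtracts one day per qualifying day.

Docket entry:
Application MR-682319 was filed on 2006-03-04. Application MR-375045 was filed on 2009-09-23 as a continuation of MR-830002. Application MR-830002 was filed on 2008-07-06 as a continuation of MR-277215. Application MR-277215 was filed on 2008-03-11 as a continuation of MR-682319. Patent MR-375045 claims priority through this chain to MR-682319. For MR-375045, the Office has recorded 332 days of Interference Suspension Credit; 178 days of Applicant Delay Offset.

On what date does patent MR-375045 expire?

August 5, 2031

Earliest priority filing: 4 March 2006.
Base term: 4 March 2006 + 25 years → 4 March 2031.
Interference Suspension Credit: +332 days → 30 January 2032.
Applicant Delay Offset: −178 days → 5 August 2031.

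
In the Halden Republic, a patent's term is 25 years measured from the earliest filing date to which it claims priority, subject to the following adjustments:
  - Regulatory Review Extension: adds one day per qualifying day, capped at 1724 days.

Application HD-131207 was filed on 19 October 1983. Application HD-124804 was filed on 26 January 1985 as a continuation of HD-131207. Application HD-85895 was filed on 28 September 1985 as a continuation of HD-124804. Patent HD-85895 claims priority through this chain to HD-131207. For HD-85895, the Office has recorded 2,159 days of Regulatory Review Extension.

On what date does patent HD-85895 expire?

Earliest priority filing: 19 October 1983.
Base term: 19 October 1983 + 25 years → 19 October 2008.
Regulatory Review Extension: 2159 days claimed exceeds the 1724-day cap, so +1724 days → 9 July 2013.

July 9, 2013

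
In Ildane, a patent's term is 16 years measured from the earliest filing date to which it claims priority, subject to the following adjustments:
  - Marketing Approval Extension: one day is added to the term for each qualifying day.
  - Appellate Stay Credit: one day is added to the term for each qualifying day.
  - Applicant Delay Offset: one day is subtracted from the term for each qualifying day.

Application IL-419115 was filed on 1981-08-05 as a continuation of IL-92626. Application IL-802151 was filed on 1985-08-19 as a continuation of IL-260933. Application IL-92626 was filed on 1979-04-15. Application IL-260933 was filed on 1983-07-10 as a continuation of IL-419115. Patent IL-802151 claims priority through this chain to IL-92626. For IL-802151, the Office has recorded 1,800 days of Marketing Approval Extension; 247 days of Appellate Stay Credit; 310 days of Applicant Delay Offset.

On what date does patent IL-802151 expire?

January 16, 2000

Earliest priority filing: 15 April 1979.
Base term: 15 April 1979 + 16 years → 15 April 1995.
Marketing Approval Extension: +1800 days → 19 March 2000.
Appellate Stay Credit: +247 days → 21 November 2000.
Applicant Delay Offset: −310 days → 16 January 2000.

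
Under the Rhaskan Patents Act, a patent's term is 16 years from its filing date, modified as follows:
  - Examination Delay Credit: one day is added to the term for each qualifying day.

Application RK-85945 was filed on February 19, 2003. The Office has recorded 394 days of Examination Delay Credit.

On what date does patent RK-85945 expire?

March 19, 2020

Base term: filing date + 16 years → 19 February 2019.
Examination Delay Credit: +394 days → 19 March 2020.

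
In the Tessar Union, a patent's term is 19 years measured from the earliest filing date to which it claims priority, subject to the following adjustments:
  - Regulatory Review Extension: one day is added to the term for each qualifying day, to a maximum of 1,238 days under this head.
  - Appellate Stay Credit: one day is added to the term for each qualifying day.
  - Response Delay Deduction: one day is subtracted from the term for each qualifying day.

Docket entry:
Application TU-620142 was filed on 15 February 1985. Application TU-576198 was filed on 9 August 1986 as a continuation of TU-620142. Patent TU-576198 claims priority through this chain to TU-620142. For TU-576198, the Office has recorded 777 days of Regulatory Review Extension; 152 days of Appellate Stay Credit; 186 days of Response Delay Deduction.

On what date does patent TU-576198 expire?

2006-02-27

Earliest priority filing: 15 February 1985.
Base term: 15 February 1985 + 19 years → 15 February 2004.
Regulatory Review Extension: 777 days (within the 1238-day cap) → +777 days → 2 April 2006.
Appellate Stay Credit: +152 days → 1 September 2006.
Response Delay Deduction: −186 days → 27 February 2006.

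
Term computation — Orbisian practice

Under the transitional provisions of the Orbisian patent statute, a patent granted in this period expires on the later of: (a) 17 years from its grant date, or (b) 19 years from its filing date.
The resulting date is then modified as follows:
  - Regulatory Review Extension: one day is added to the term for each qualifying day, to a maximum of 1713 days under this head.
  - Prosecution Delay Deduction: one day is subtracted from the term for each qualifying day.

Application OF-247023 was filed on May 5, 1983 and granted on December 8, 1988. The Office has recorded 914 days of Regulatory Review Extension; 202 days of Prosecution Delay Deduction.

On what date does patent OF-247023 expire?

2007-11-20

(a) grant + 17 years → 8 December 2005.
(b) filing + 19 years → 5 May 2002.
Later of the two: 8 December 2005.
Regulatory Review Extension: 914 days (within the 1713-day cap) → +914 days → 9 June 2008.
Prosecution Delay Deduction: −202 days → 20 November 2007.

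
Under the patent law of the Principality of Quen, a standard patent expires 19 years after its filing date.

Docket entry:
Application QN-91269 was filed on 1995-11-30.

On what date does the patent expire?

November 30, 2014

Filing date + 19 years → 30 November 2014.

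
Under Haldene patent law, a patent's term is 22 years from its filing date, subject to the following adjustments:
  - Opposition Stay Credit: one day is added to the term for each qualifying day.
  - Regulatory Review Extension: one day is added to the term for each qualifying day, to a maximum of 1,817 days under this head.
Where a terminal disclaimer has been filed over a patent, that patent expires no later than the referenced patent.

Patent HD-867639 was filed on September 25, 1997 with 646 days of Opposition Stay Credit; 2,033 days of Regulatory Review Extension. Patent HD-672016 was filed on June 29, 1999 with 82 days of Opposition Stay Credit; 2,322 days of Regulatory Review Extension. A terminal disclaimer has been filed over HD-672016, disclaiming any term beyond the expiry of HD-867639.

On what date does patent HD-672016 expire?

Natural term of HD-672016:
  Base: filing + 22 years → 29 June 2021.
  Opposition Stay Credit: +82 days → 19 September 2021.
  Regulatory Review Extension: 2322 days claimed exceeds the 1817-day cap, so +1817 days → 10 September 2026.
Expiry of referenced patent HD-867639:
  Base: filing + 22 years → 25 September 2019.
  Opposition Stay Credit: +646 days → 2 July 2021.
  Regulatory Review Extension: 2033 days claimed exceeds the 1817-day cap, so +1817 days → 23 June 2026.
Terminal disclaimer: HD-672016 expires on the earlier of 10 September 2026 and 23 June 2026.

2026-06-23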